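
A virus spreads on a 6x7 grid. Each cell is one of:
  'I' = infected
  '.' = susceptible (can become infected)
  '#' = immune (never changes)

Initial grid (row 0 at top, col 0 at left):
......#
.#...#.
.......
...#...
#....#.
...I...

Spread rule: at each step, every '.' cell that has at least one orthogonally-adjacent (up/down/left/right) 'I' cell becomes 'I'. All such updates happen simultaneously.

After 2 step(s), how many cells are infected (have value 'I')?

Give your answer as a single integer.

Step 0 (initial): 1 infected
Step 1: +3 new -> 4 infected
Step 2: +4 new -> 8 infected

Answer: 8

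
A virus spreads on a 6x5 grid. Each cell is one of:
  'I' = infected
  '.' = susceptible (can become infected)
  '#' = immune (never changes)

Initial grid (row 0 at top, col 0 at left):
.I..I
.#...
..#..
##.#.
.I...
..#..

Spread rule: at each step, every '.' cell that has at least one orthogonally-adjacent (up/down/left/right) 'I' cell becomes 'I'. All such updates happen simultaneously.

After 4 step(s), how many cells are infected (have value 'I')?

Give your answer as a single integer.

Step 0 (initial): 3 infected
Step 1: +7 new -> 10 infected
Step 2: +7 new -> 17 infected
Step 3: +5 new -> 22 infected
Step 4: +2 new -> 24 infected

Answer: 24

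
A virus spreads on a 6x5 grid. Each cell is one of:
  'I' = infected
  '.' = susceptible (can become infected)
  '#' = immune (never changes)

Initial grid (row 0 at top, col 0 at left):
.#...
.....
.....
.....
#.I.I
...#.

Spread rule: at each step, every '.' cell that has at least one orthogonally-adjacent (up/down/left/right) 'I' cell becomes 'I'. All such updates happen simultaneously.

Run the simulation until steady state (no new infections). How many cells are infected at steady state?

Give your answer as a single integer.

Step 0 (initial): 2 infected
Step 1: +6 new -> 8 infected
Step 2: +5 new -> 13 infected
Step 3: +6 new -> 19 infected
Step 4: +5 new -> 24 infected
Step 5: +2 new -> 26 infected
Step 6: +1 new -> 27 infected
Step 7: +0 new -> 27 infected

Answer: 27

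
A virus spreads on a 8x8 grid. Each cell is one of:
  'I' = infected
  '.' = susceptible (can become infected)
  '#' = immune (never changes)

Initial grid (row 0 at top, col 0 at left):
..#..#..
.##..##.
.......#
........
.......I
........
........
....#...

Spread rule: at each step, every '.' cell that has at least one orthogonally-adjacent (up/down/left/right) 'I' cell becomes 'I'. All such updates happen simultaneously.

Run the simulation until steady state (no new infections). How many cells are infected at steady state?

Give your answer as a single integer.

Answer: 53

Derivation:
Step 0 (initial): 1 infected
Step 1: +3 new -> 4 infected
Step 2: +4 new -> 8 infected
Step 3: +6 new -> 14 infected
Step 4: +6 new -> 20 infected
Step 5: +6 new -> 26 infected
Step 6: +6 new -> 32 infected
Step 7: +8 new -> 40 infected
Step 8: +6 new -> 46 infected
Step 9: +3 new -> 49 infected
Step 10: +2 new -> 51 infected
Step 11: +1 new -> 52 infected
Step 12: +1 new -> 53 infected
Step 13: +0 new -> 53 infected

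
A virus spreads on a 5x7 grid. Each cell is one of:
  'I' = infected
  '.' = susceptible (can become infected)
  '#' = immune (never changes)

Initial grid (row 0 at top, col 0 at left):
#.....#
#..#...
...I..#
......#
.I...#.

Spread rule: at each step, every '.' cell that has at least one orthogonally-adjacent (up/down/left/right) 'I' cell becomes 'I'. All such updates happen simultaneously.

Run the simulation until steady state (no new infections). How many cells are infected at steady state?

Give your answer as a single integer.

Step 0 (initial): 2 infected
Step 1: +6 new -> 8 infected
Step 2: +8 new -> 16 infected
Step 3: +7 new -> 23 infected
Step 4: +4 new -> 27 infected
Step 5: +0 new -> 27 infected

Answer: 27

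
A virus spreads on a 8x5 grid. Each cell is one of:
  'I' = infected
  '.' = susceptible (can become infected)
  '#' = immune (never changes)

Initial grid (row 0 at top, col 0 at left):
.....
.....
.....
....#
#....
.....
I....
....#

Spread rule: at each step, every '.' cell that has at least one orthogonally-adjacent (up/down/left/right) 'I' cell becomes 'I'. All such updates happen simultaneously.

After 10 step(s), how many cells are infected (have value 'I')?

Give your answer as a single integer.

Step 0 (initial): 1 infected
Step 1: +3 new -> 4 infected
Step 2: +3 new -> 7 infected
Step 3: +4 new -> 11 infected
Step 4: +5 new -> 16 infected
Step 5: +5 new -> 21 infected
Step 6: +5 new -> 26 infected
Step 7: +4 new -> 30 infected
Step 8: +4 new -> 34 infected
Step 9: +2 new -> 36 infected
Step 10: +1 new -> 37 infected

Answer: 37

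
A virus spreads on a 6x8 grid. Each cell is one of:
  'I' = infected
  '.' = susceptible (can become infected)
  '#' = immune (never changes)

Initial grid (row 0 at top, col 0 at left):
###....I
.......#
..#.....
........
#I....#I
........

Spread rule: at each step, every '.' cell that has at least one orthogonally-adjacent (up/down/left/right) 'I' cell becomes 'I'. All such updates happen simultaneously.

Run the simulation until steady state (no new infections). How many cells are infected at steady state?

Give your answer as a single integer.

Step 0 (initial): 3 infected
Step 1: +6 new -> 9 infected
Step 2: +11 new -> 20 infected
Step 3: +10 new -> 30 infected
Step 4: +9 new -> 39 infected
Step 5: +2 new -> 41 infected
Step 6: +0 new -> 41 infected

Answer: 41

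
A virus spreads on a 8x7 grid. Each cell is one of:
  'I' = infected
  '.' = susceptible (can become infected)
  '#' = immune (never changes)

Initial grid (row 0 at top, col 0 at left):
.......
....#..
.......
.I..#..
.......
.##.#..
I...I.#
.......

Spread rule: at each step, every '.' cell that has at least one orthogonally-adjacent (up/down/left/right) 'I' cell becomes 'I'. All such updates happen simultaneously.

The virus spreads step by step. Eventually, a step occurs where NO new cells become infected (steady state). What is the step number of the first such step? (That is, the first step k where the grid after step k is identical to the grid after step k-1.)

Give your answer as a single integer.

Answer: 9

Derivation:
Step 0 (initial): 3 infected
Step 1: +10 new -> 13 infected
Step 2: +12 new -> 25 infected
Step 3: +9 new -> 34 infected
Step 4: +7 new -> 41 infected
Step 5: +3 new -> 44 infected
Step 6: +3 new -> 47 infected
Step 7: +2 new -> 49 infected
Step 8: +1 new -> 50 infected
Step 9: +0 new -> 50 infected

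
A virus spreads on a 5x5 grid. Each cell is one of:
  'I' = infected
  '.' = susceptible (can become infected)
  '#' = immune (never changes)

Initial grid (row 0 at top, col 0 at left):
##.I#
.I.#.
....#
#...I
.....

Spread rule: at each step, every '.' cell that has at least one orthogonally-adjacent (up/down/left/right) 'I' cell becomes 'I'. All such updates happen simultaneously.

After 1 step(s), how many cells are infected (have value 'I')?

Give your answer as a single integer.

Step 0 (initial): 3 infected
Step 1: +6 new -> 9 infected

Answer: 9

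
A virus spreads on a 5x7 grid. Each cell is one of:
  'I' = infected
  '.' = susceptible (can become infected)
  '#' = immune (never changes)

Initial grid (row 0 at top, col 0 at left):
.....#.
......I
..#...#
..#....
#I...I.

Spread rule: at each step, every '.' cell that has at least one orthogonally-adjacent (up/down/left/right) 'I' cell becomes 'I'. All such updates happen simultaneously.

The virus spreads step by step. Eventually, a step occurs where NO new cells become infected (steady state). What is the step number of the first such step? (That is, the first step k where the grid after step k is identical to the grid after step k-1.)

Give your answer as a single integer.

Step 0 (initial): 3 infected
Step 1: +7 new -> 10 infected
Step 2: +7 new -> 17 infected
Step 3: +6 new -> 23 infected
Step 4: +5 new -> 28 infected
Step 5: +2 new -> 30 infected
Step 6: +0 new -> 30 infected

Answer: 6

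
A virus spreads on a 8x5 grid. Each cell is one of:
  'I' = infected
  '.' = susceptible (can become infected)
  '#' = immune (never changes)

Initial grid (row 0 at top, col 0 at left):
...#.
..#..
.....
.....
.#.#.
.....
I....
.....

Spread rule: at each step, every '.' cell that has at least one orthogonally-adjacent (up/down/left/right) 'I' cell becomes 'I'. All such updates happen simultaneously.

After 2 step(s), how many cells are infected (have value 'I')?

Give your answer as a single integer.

Step 0 (initial): 1 infected
Step 1: +3 new -> 4 infected
Step 2: +4 new -> 8 infected

Answer: 8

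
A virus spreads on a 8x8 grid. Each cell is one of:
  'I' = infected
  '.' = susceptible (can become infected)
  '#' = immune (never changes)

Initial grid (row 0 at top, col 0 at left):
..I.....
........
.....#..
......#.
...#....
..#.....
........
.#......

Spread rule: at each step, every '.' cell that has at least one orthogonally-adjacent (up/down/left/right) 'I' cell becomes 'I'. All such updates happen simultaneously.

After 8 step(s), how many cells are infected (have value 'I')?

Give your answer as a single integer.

Step 0 (initial): 1 infected
Step 1: +3 new -> 4 infected
Step 2: +5 new -> 9 infected
Step 3: +6 new -> 15 infected
Step 4: +7 new -> 22 infected
Step 5: +5 new -> 27 infected
Step 6: +6 new -> 33 infected
Step 7: +5 new -> 38 infected
Step 8: +7 new -> 45 infected

Answer: 45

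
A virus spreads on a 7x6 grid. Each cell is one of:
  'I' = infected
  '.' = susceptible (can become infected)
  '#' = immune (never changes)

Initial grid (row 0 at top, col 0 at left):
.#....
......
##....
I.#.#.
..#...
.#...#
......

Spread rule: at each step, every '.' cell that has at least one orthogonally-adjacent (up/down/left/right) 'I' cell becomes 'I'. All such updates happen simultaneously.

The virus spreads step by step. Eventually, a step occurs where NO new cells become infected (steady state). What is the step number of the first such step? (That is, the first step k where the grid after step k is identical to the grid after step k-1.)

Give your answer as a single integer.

Answer: 16

Derivation:
Step 0 (initial): 1 infected
Step 1: +2 new -> 3 infected
Step 2: +2 new -> 5 infected
Step 3: +1 new -> 6 infected
Step 4: +1 new -> 7 infected
Step 5: +1 new -> 8 infected
Step 6: +2 new -> 10 infected
Step 7: +2 new -> 12 infected
Step 8: +3 new -> 15 infected
Step 9: +2 new -> 17 infected
Step 10: +2 new -> 19 infected
Step 11: +4 new -> 23 infected
Step 12: +4 new -> 27 infected
Step 13: +4 new -> 31 infected
Step 14: +2 new -> 33 infected
Step 15: +1 new -> 34 infected
Step 16: +0 new -> 34 infected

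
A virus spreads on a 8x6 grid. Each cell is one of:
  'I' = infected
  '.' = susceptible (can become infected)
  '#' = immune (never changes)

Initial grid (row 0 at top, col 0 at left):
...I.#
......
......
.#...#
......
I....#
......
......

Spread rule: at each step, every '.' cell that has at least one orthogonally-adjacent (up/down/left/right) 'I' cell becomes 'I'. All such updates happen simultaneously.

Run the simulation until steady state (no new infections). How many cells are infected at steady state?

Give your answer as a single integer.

Step 0 (initial): 2 infected
Step 1: +6 new -> 8 infected
Step 2: +9 new -> 17 infected
Step 3: +11 new -> 28 infected
Step 4: +9 new -> 37 infected
Step 5: +3 new -> 40 infected
Step 6: +3 new -> 43 infected
Step 7: +1 new -> 44 infected
Step 8: +0 new -> 44 infected

Answer: 44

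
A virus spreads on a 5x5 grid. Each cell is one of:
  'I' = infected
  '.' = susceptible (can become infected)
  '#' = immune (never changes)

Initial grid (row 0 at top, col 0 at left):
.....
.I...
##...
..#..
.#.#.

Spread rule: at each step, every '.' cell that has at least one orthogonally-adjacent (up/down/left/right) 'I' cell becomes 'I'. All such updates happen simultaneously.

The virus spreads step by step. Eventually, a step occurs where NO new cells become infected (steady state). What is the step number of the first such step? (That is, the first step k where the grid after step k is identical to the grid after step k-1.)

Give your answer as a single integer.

Answer: 7

Derivation:
Step 0 (initial): 1 infected
Step 1: +3 new -> 4 infected
Step 2: +4 new -> 8 infected
Step 3: +3 new -> 11 infected
Step 4: +3 new -> 14 infected
Step 5: +1 new -> 15 infected
Step 6: +1 new -> 16 infected
Step 7: +0 new -> 16 infected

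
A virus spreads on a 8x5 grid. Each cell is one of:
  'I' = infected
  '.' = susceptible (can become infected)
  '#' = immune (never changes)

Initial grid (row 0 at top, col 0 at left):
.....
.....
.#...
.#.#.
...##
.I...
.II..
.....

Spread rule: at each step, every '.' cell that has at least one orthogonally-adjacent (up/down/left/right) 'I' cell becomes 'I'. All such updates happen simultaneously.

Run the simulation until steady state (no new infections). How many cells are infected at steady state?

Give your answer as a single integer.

Answer: 35

Derivation:
Step 0 (initial): 3 infected
Step 1: +7 new -> 10 infected
Step 2: +6 new -> 16 infected
Step 3: +4 new -> 20 infected
Step 4: +2 new -> 22 infected
Step 5: +3 new -> 25 infected
Step 6: +5 new -> 30 infected
Step 7: +4 new -> 34 infected
Step 8: +1 new -> 35 infected
Step 9: +0 new -> 35 infected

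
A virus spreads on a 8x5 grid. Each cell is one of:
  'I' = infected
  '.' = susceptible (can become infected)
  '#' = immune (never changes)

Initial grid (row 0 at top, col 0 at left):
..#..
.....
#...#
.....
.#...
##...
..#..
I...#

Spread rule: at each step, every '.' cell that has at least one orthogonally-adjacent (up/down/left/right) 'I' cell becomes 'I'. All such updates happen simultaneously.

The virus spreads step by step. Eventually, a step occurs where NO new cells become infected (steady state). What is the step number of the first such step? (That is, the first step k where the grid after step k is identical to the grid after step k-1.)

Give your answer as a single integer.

Answer: 14

Derivation:
Step 0 (initial): 1 infected
Step 1: +2 new -> 3 infected
Step 2: +2 new -> 5 infected
Step 3: +1 new -> 6 infected
Step 4: +1 new -> 7 infected
Step 5: +2 new -> 9 infected
Step 6: +3 new -> 12 infected
Step 7: +3 new -> 15 infected
Step 8: +3 new -> 18 infected
Step 9: +3 new -> 21 infected
Step 10: +5 new -> 26 infected
Step 11: +3 new -> 29 infected
Step 12: +2 new -> 31 infected
Step 13: +1 new -> 32 infected
Step 14: +0 new -> 32 infected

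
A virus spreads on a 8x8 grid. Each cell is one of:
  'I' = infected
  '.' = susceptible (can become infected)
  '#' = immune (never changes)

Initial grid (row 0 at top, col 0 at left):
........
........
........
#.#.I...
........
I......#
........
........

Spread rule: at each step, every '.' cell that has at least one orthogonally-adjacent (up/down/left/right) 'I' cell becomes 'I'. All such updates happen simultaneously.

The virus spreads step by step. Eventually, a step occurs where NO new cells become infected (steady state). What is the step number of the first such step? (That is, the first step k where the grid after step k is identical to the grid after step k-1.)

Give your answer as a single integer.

Step 0 (initial): 2 infected
Step 1: +7 new -> 9 infected
Step 2: +11 new -> 20 infected
Step 3: +14 new -> 34 infected
Step 4: +12 new -> 46 infected
Step 5: +8 new -> 54 infected
Step 6: +5 new -> 59 infected
Step 7: +2 new -> 61 infected
Step 8: +0 new -> 61 infected

Answer: 8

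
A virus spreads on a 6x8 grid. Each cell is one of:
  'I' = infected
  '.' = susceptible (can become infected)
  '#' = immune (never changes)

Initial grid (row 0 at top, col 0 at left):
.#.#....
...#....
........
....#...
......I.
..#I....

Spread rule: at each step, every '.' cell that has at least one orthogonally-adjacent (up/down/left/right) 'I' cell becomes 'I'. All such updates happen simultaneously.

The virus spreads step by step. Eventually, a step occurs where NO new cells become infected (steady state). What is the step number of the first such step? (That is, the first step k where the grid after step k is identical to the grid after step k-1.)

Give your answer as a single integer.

Answer: 9

Derivation:
Step 0 (initial): 2 infected
Step 1: +6 new -> 8 infected
Step 2: +8 new -> 16 infected
Step 3: +6 new -> 22 infected
Step 4: +8 new -> 30 infected
Step 5: +7 new -> 37 infected
Step 6: +4 new -> 41 infected
Step 7: +1 new -> 42 infected
Step 8: +1 new -> 43 infected
Step 9: +0 new -> 43 infected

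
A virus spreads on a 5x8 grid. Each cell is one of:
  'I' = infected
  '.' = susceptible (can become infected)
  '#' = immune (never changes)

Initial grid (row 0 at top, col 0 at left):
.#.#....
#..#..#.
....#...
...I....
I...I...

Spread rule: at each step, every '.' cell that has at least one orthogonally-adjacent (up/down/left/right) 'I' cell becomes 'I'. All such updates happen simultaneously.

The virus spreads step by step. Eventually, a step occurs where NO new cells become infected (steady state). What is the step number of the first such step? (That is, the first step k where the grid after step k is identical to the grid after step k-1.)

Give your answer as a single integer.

Answer: 8

Derivation:
Step 0 (initial): 3 infected
Step 1: +7 new -> 10 infected
Step 2: +6 new -> 16 infected
Step 3: +5 new -> 21 infected
Step 4: +5 new -> 26 infected
Step 5: +3 new -> 29 infected
Step 6: +3 new -> 32 infected
Step 7: +1 new -> 33 infected
Step 8: +0 new -> 33 infected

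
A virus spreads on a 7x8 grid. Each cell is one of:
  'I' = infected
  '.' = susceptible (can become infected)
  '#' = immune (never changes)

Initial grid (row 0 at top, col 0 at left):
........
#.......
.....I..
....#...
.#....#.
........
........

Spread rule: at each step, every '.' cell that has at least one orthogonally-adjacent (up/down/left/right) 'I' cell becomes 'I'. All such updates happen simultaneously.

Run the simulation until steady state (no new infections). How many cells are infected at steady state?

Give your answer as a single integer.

Step 0 (initial): 1 infected
Step 1: +4 new -> 5 infected
Step 2: +7 new -> 12 infected
Step 3: +9 new -> 21 infected
Step 4: +10 new -> 31 infected
Step 5: +9 new -> 40 infected
Step 6: +5 new -> 45 infected
Step 7: +4 new -> 49 infected
Step 8: +2 new -> 51 infected
Step 9: +1 new -> 52 infected
Step 10: +0 new -> 52 infected

Answer: 52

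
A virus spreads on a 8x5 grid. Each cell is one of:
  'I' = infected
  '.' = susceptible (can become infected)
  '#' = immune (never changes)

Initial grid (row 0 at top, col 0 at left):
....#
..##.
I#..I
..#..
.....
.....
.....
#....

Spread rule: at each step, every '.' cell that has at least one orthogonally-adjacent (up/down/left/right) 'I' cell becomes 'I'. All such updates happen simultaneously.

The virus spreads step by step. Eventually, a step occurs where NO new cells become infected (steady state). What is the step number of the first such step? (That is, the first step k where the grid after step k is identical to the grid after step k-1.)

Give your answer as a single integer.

Answer: 8

Derivation:
Step 0 (initial): 2 infected
Step 1: +5 new -> 7 infected
Step 2: +7 new -> 14 infected
Step 3: +5 new -> 19 infected
Step 4: +6 new -> 25 infected
Step 5: +5 new -> 30 infected
Step 6: +3 new -> 33 infected
Step 7: +1 new -> 34 infected
Step 8: +0 new -> 34 infected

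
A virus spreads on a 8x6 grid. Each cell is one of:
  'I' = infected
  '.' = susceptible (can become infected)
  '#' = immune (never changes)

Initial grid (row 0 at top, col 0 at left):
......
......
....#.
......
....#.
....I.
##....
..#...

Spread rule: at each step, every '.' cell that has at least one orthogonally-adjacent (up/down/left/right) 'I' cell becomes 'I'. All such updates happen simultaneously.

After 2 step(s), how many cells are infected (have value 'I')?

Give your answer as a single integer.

Answer: 10

Derivation:
Step 0 (initial): 1 infected
Step 1: +3 new -> 4 infected
Step 2: +6 new -> 10 infected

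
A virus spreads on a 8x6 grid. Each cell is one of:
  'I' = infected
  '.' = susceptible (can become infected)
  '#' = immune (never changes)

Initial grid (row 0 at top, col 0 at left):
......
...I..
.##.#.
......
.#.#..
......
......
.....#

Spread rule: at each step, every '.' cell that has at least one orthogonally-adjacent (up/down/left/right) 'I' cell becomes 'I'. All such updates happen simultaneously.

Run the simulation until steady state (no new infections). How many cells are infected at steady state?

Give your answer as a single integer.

Step 0 (initial): 1 infected
Step 1: +4 new -> 5 infected
Step 2: +5 new -> 10 infected
Step 3: +6 new -> 16 infected
Step 4: +6 new -> 22 infected
Step 5: +4 new -> 26 infected
Step 6: +6 new -> 32 infected
Step 7: +6 new -> 38 infected
Step 8: +3 new -> 41 infected
Step 9: +1 new -> 42 infected
Step 10: +0 new -> 42 infected

Answer: 42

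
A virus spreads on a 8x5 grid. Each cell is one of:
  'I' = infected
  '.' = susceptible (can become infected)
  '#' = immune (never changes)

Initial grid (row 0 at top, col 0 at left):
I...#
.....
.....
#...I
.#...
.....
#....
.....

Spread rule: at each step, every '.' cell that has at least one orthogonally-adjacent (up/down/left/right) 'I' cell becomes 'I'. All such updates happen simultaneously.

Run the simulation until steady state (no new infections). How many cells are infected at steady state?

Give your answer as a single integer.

Answer: 36

Derivation:
Step 0 (initial): 2 infected
Step 1: +5 new -> 7 infected
Step 2: +8 new -> 15 infected
Step 3: +9 new -> 24 infected
Step 4: +3 new -> 27 infected
Step 5: +3 new -> 30 infected
Step 6: +3 new -> 33 infected
Step 7: +2 new -> 35 infected
Step 8: +1 new -> 36 infected
Step 9: +0 new -> 36 infected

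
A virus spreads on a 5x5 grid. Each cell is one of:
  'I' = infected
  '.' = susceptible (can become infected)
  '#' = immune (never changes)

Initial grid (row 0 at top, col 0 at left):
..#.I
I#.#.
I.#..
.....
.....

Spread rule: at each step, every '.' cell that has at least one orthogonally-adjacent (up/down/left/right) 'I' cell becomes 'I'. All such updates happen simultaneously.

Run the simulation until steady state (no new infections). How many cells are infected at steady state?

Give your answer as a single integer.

Answer: 20

Derivation:
Step 0 (initial): 3 infected
Step 1: +5 new -> 8 infected
Step 2: +4 new -> 12 infected
Step 3: +4 new -> 16 infected
Step 4: +3 new -> 19 infected
Step 5: +1 new -> 20 infected
Step 6: +0 new -> 20 infected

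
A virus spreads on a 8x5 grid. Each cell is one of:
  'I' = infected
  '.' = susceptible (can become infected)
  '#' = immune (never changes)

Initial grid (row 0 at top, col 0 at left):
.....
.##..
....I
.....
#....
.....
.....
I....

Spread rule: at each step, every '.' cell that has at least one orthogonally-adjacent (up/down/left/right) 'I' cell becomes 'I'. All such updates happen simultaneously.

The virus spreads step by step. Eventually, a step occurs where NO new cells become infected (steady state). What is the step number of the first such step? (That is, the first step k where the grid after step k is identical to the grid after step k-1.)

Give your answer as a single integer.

Answer: 7

Derivation:
Step 0 (initial): 2 infected
Step 1: +5 new -> 7 infected
Step 2: +8 new -> 15 infected
Step 3: +8 new -> 23 infected
Step 4: +10 new -> 33 infected
Step 5: +3 new -> 36 infected
Step 6: +1 new -> 37 infected
Step 7: +0 new -> 37 infected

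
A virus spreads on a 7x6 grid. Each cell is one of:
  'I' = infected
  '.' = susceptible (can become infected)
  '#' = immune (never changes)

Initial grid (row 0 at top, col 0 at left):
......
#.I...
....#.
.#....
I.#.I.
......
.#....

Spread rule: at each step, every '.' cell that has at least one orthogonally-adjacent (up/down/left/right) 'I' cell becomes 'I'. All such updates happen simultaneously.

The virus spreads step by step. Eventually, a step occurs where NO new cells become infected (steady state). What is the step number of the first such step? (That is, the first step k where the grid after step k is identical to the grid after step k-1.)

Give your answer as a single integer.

Step 0 (initial): 3 infected
Step 1: +11 new -> 14 infected
Step 2: +14 new -> 28 infected
Step 3: +7 new -> 35 infected
Step 4: +2 new -> 37 infected
Step 5: +0 new -> 37 infected

Answer: 5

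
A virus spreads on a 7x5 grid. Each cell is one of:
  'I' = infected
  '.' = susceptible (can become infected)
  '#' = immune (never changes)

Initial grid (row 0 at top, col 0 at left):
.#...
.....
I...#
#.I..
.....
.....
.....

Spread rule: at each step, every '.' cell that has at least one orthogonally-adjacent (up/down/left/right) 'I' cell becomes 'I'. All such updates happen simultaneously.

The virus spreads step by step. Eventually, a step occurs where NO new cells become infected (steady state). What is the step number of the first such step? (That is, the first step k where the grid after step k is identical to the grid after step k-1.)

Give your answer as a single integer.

Step 0 (initial): 2 infected
Step 1: +6 new -> 8 infected
Step 2: +8 new -> 16 infected
Step 3: +7 new -> 23 infected
Step 4: +6 new -> 29 infected
Step 5: +3 new -> 32 infected
Step 6: +0 new -> 32 infected

Answer: 6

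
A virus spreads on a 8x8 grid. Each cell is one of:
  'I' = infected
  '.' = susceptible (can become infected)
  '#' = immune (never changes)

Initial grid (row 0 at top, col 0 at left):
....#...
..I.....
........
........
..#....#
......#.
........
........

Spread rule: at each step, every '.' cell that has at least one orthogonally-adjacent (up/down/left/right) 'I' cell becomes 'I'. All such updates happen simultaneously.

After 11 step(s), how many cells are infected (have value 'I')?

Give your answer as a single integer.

Step 0 (initial): 1 infected
Step 1: +4 new -> 5 infected
Step 2: +7 new -> 12 infected
Step 3: +6 new -> 18 infected
Step 4: +7 new -> 25 infected
Step 5: +8 new -> 33 infected
Step 6: +9 new -> 42 infected
Step 7: +8 new -> 50 infected
Step 8: +4 new -> 54 infected
Step 9: +2 new -> 56 infected
Step 10: +2 new -> 58 infected
Step 11: +2 new -> 60 infected

Answer: 60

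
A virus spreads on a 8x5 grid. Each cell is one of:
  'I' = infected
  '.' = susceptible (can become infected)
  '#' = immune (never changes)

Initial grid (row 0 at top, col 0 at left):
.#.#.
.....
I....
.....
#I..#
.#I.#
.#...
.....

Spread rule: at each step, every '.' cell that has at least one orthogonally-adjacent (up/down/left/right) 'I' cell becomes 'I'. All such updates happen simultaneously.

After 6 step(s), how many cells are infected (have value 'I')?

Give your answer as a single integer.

Step 0 (initial): 3 infected
Step 1: +7 new -> 10 infected
Step 2: +7 new -> 17 infected
Step 3: +6 new -> 23 infected
Step 4: +6 new -> 29 infected
Step 5: +2 new -> 31 infected
Step 6: +2 new -> 33 infected

Answer: 33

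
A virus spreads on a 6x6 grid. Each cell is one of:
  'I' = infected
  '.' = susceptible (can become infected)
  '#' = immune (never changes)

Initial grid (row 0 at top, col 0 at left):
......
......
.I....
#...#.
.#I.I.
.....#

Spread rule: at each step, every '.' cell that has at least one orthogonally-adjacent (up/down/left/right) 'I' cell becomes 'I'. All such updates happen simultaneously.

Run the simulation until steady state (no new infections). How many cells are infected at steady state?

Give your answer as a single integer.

Step 0 (initial): 3 infected
Step 1: +9 new -> 12 infected
Step 2: +8 new -> 20 infected
Step 3: +6 new -> 26 infected
Step 4: +4 new -> 30 infected
Step 5: +2 new -> 32 infected
Step 6: +0 new -> 32 infected

Answer: 32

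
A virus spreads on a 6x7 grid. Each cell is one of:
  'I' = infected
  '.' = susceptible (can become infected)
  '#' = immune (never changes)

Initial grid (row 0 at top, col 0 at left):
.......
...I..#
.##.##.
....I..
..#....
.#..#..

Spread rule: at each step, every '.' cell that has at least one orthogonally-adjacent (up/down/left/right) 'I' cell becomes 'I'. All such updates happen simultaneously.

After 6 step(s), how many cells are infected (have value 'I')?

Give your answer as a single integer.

Answer: 34

Derivation:
Step 0 (initial): 2 infected
Step 1: +7 new -> 9 infected
Step 2: +8 new -> 17 infected
Step 3: +8 new -> 25 infected
Step 4: +7 new -> 32 infected
Step 5: +1 new -> 33 infected
Step 6: +1 new -> 34 infected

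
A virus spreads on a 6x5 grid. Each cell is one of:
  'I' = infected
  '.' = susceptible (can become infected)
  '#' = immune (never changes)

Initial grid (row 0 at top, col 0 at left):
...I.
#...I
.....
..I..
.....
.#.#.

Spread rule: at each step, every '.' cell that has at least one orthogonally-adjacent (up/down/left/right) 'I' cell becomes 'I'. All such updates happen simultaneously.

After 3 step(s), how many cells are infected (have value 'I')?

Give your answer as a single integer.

Answer: 25

Derivation:
Step 0 (initial): 3 infected
Step 1: +8 new -> 11 infected
Step 2: +9 new -> 20 infected
Step 3: +5 new -> 25 infected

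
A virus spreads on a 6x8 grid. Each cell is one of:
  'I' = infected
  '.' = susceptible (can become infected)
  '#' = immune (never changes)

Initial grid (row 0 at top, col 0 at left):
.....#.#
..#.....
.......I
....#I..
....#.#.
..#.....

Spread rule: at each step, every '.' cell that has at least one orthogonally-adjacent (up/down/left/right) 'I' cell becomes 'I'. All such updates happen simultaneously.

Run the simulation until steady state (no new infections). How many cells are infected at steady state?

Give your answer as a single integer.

Step 0 (initial): 2 infected
Step 1: +6 new -> 8 infected
Step 2: +5 new -> 13 infected
Step 3: +6 new -> 19 infected
Step 4: +5 new -> 24 infected
Step 5: +4 new -> 28 infected
Step 6: +5 new -> 33 infected
Step 7: +4 new -> 37 infected
Step 8: +3 new -> 40 infected
Step 9: +1 new -> 41 infected
Step 10: +0 new -> 41 infected

Answer: 41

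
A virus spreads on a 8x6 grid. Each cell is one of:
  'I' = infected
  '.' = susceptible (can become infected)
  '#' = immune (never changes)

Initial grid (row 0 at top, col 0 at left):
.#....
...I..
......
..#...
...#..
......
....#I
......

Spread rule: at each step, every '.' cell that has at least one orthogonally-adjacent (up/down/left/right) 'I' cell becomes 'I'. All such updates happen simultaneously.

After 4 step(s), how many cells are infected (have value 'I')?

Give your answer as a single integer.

Answer: 33

Derivation:
Step 0 (initial): 2 infected
Step 1: +6 new -> 8 infected
Step 2: +10 new -> 18 infected
Step 3: +9 new -> 27 infected
Step 4: +6 new -> 33 infected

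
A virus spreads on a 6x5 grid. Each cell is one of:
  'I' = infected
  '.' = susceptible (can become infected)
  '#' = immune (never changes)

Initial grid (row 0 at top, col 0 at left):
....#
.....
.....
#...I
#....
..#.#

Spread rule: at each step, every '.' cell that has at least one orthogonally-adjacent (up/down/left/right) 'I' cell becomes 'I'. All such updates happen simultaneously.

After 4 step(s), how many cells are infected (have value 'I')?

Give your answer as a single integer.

Answer: 17

Derivation:
Step 0 (initial): 1 infected
Step 1: +3 new -> 4 infected
Step 2: +4 new -> 8 infected
Step 3: +5 new -> 13 infected
Step 4: +4 new -> 17 infected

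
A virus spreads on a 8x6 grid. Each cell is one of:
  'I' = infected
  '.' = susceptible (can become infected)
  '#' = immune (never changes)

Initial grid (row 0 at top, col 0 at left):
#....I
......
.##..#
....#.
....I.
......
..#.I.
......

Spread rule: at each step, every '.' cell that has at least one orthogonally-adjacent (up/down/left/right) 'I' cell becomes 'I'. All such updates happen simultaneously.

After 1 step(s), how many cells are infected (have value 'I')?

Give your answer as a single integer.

Step 0 (initial): 3 infected
Step 1: +8 new -> 11 infected

Answer: 11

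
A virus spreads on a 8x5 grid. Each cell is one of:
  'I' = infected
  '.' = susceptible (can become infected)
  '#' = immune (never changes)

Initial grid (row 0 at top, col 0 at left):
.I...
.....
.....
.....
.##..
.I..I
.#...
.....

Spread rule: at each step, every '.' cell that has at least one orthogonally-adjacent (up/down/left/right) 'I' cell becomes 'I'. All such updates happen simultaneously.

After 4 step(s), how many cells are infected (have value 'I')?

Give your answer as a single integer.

Answer: 37

Derivation:
Step 0 (initial): 3 infected
Step 1: +8 new -> 11 infected
Step 2: +11 new -> 22 infected
Step 3: +11 new -> 33 infected
Step 4: +4 new -> 37 infected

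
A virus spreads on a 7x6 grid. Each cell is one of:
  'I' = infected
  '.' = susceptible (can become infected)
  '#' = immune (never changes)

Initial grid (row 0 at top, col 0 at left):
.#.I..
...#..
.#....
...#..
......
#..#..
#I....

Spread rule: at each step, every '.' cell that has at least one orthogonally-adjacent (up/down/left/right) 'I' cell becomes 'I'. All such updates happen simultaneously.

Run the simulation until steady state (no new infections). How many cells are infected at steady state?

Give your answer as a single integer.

Answer: 35

Derivation:
Step 0 (initial): 2 infected
Step 1: +4 new -> 6 infected
Step 2: +6 new -> 12 infected
Step 3: +8 new -> 20 infected
Step 4: +9 new -> 29 infected
Step 5: +5 new -> 34 infected
Step 6: +1 new -> 35 infected
Step 7: +0 new -> 35 infected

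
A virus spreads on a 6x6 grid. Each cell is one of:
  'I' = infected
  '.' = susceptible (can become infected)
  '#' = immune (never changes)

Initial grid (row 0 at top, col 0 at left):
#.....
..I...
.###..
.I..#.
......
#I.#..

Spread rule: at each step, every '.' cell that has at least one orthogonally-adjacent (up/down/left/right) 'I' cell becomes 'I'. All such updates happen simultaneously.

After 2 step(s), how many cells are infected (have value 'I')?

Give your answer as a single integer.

Step 0 (initial): 3 infected
Step 1: +7 new -> 10 infected
Step 2: +8 new -> 18 infected

Answer: 18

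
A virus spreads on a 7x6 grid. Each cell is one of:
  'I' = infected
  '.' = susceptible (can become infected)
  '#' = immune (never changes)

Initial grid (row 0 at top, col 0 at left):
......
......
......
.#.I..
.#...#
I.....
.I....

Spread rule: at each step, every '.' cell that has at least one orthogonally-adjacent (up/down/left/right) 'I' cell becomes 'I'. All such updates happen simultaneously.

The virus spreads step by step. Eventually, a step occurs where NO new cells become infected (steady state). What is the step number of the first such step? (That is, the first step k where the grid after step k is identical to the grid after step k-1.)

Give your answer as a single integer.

Answer: 6

Derivation:
Step 0 (initial): 3 infected
Step 1: +8 new -> 11 infected
Step 2: +10 new -> 21 infected
Step 3: +8 new -> 29 infected
Step 4: +7 new -> 36 infected
Step 5: +3 new -> 39 infected
Step 6: +0 new -> 39 infected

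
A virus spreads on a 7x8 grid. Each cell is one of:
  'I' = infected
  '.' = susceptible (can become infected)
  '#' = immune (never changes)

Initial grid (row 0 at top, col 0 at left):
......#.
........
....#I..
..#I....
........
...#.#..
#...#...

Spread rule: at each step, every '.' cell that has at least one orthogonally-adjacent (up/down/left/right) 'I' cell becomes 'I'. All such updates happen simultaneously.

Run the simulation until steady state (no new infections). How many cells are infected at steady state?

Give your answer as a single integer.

Step 0 (initial): 2 infected
Step 1: +6 new -> 8 infected
Step 2: +10 new -> 18 infected
Step 3: +10 new -> 28 infected
Step 4: +10 new -> 38 infected
Step 5: +8 new -> 46 infected
Step 6: +3 new -> 49 infected
Step 7: +0 new -> 49 infected

Answer: 49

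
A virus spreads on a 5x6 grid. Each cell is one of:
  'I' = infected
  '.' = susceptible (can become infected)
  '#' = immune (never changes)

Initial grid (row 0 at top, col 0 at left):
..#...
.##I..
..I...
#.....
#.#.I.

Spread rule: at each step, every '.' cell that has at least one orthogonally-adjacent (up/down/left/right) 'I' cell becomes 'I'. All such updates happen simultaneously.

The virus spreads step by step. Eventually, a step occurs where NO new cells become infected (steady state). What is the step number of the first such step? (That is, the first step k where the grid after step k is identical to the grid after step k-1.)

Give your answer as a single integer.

Step 0 (initial): 3 infected
Step 1: +8 new -> 11 infected
Step 2: +7 new -> 18 infected
Step 3: +4 new -> 22 infected
Step 4: +1 new -> 23 infected
Step 5: +1 new -> 24 infected
Step 6: +0 new -> 24 infected

Answer: 6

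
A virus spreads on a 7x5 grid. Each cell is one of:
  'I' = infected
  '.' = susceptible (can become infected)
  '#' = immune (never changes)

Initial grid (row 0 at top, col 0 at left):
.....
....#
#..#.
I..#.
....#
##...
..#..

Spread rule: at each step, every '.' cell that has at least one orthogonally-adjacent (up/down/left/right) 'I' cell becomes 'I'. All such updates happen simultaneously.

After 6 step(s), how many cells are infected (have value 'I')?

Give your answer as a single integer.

Step 0 (initial): 1 infected
Step 1: +2 new -> 3 infected
Step 2: +3 new -> 6 infected
Step 3: +3 new -> 9 infected
Step 4: +5 new -> 14 infected
Step 5: +4 new -> 18 infected
Step 6: +3 new -> 21 infected

Answer: 21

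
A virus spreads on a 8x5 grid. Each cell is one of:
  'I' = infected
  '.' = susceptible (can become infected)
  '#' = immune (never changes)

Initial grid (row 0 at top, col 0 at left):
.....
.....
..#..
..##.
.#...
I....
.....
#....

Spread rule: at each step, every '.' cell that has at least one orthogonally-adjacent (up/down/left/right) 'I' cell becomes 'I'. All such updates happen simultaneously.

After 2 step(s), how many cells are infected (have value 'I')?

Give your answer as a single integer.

Step 0 (initial): 1 infected
Step 1: +3 new -> 4 infected
Step 2: +3 new -> 7 infected

Answer: 7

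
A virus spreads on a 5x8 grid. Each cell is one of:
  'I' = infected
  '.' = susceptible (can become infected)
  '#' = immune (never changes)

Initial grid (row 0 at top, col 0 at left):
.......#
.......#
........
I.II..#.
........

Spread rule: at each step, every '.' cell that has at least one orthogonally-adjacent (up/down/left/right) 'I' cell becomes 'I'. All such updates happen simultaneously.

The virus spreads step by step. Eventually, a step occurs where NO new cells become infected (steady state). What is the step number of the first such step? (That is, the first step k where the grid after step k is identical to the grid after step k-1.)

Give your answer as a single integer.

Step 0 (initial): 3 infected
Step 1: +8 new -> 11 infected
Step 2: +8 new -> 19 infected
Step 3: +7 new -> 26 infected
Step 4: +5 new -> 31 infected
Step 5: +4 new -> 35 infected
Step 6: +2 new -> 37 infected
Step 7: +0 new -> 37 infected

Answer: 7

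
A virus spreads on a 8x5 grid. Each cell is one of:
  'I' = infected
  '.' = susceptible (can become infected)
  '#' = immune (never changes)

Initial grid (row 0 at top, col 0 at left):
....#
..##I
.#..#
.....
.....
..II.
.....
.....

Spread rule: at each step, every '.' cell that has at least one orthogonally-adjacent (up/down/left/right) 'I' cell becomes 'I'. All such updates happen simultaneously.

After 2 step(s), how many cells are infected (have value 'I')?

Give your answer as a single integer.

Step 0 (initial): 3 infected
Step 1: +6 new -> 9 infected
Step 2: +9 new -> 18 infected

Answer: 18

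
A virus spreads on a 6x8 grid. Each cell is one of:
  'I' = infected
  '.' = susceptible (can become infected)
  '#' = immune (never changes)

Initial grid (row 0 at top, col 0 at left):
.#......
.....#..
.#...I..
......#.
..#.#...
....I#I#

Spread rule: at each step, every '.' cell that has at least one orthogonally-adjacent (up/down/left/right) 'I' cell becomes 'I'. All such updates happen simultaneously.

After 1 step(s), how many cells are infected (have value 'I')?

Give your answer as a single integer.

Step 0 (initial): 3 infected
Step 1: +5 new -> 8 infected

Answer: 8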